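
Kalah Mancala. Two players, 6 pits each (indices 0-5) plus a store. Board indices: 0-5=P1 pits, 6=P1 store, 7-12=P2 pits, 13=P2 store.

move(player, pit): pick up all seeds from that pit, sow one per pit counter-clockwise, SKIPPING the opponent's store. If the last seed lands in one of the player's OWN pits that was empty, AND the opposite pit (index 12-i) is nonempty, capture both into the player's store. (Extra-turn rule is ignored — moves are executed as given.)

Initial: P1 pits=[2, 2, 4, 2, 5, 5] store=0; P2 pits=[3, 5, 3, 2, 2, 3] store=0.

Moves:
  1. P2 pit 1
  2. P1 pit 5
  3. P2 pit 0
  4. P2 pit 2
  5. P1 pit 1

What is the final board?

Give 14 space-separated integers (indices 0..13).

Answer: 3 0 5 3 6 0 1 0 2 0 6 5 5 2

Derivation:
Move 1: P2 pit1 -> P1=[2,2,4,2,5,5](0) P2=[3,0,4,3,3,4](1)
Move 2: P1 pit5 -> P1=[2,2,4,2,5,0](1) P2=[4,1,5,4,3,4](1)
Move 3: P2 pit0 -> P1=[2,2,4,2,5,0](1) P2=[0,2,6,5,4,4](1)
Move 4: P2 pit2 -> P1=[3,3,4,2,5,0](1) P2=[0,2,0,6,5,5](2)
Move 5: P1 pit1 -> P1=[3,0,5,3,6,0](1) P2=[0,2,0,6,5,5](2)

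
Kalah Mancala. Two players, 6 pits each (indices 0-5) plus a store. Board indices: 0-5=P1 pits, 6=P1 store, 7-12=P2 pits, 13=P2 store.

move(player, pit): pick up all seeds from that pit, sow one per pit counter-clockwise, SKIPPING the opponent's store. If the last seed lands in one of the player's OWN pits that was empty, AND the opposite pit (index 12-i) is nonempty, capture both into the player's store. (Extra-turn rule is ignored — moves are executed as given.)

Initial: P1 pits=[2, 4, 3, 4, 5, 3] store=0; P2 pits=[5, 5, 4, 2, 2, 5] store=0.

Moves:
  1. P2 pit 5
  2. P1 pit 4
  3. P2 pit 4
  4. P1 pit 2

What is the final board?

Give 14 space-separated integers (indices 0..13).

Move 1: P2 pit5 -> P1=[3,5,4,5,5,3](0) P2=[5,5,4,2,2,0](1)
Move 2: P1 pit4 -> P1=[3,5,4,5,0,4](1) P2=[6,6,5,2,2,0](1)
Move 3: P2 pit4 -> P1=[3,5,4,5,0,4](1) P2=[6,6,5,2,0,1](2)
Move 4: P1 pit2 -> P1=[3,5,0,6,1,5](2) P2=[6,6,5,2,0,1](2)

Answer: 3 5 0 6 1 5 2 6 6 5 2 0 1 2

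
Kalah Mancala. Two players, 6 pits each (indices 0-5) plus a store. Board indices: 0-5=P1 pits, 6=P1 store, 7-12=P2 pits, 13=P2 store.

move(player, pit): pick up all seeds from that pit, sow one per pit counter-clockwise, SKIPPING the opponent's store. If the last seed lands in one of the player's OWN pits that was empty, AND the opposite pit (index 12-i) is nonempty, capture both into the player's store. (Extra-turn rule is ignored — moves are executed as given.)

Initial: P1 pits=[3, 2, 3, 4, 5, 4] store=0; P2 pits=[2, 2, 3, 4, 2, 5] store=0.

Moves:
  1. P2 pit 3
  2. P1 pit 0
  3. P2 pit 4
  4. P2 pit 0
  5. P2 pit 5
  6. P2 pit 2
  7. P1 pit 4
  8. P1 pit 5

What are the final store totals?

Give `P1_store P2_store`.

Answer: 2 4

Derivation:
Move 1: P2 pit3 -> P1=[4,2,3,4,5,4](0) P2=[2,2,3,0,3,6](1)
Move 2: P1 pit0 -> P1=[0,3,4,5,6,4](0) P2=[2,2,3,0,3,6](1)
Move 3: P2 pit4 -> P1=[1,3,4,5,6,4](0) P2=[2,2,3,0,0,7](2)
Move 4: P2 pit0 -> P1=[1,3,4,5,6,4](0) P2=[0,3,4,0,0,7](2)
Move 5: P2 pit5 -> P1=[2,4,5,6,7,5](0) P2=[0,3,4,0,0,0](3)
Move 6: P2 pit2 -> P1=[2,4,5,6,7,5](0) P2=[0,3,0,1,1,1](4)
Move 7: P1 pit4 -> P1=[2,4,5,6,0,6](1) P2=[1,4,1,2,2,1](4)
Move 8: P1 pit5 -> P1=[2,4,5,6,0,0](2) P2=[2,5,2,3,3,1](4)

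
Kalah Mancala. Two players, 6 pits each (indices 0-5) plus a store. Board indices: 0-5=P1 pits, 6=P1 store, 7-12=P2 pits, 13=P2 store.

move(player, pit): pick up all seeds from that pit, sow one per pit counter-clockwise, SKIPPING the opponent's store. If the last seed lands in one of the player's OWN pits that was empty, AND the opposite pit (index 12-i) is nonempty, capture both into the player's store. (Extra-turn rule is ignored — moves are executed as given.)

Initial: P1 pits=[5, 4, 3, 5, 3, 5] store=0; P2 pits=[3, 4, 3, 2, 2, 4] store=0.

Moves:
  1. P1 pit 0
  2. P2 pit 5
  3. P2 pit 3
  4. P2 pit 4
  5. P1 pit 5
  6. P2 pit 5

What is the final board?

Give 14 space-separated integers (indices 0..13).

Move 1: P1 pit0 -> P1=[0,5,4,6,4,6](0) P2=[3,4,3,2,2,4](0)
Move 2: P2 pit5 -> P1=[1,6,5,6,4,6](0) P2=[3,4,3,2,2,0](1)
Move 3: P2 pit3 -> P1=[0,6,5,6,4,6](0) P2=[3,4,3,0,3,0](3)
Move 4: P2 pit4 -> P1=[1,6,5,6,4,6](0) P2=[3,4,3,0,0,1](4)
Move 5: P1 pit5 -> P1=[1,6,5,6,4,0](1) P2=[4,5,4,1,1,1](4)
Move 6: P2 pit5 -> P1=[1,6,5,6,4,0](1) P2=[4,5,4,1,1,0](5)

Answer: 1 6 5 6 4 0 1 4 5 4 1 1 0 5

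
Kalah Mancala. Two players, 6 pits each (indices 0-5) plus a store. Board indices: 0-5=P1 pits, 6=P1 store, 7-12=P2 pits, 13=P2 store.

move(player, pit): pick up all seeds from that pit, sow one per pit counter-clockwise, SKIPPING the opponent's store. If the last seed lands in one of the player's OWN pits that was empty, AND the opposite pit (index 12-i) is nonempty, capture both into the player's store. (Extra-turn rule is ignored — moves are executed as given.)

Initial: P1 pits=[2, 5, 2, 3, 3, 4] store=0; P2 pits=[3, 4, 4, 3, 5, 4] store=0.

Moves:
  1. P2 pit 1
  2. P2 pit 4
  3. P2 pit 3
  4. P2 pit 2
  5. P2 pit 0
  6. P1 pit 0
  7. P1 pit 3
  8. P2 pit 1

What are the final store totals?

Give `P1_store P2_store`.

Move 1: P2 pit1 -> P1=[2,5,2,3,3,4](0) P2=[3,0,5,4,6,5](0)
Move 2: P2 pit4 -> P1=[3,6,3,4,3,4](0) P2=[3,0,5,4,0,6](1)
Move 3: P2 pit3 -> P1=[4,6,3,4,3,4](0) P2=[3,0,5,0,1,7](2)
Move 4: P2 pit2 -> P1=[5,6,3,4,3,4](0) P2=[3,0,0,1,2,8](3)
Move 5: P2 pit0 -> P1=[5,6,3,4,3,4](0) P2=[0,1,1,2,2,8](3)
Move 6: P1 pit0 -> P1=[0,7,4,5,4,5](0) P2=[0,1,1,2,2,8](3)
Move 7: P1 pit3 -> P1=[0,7,4,0,5,6](1) P2=[1,2,1,2,2,8](3)
Move 8: P2 pit1 -> P1=[0,7,4,0,5,6](1) P2=[1,0,2,3,2,8](3)

Answer: 1 3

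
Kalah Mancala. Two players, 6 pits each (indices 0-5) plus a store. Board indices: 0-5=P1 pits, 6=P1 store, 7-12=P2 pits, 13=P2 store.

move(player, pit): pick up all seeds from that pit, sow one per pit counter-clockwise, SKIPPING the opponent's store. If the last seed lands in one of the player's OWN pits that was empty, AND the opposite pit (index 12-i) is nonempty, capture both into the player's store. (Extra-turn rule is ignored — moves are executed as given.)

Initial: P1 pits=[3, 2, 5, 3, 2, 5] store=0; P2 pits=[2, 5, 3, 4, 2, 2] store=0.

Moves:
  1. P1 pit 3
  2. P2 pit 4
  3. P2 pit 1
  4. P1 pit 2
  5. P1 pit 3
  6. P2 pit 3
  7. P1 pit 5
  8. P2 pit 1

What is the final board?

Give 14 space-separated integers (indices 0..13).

Answer: 4 3 0 0 5 0 3 4 0 6 1 3 6 3

Derivation:
Move 1: P1 pit3 -> P1=[3,2,5,0,3,6](1) P2=[2,5,3,4,2,2](0)
Move 2: P2 pit4 -> P1=[3,2,5,0,3,6](1) P2=[2,5,3,4,0,3](1)
Move 3: P2 pit1 -> P1=[3,2,5,0,3,6](1) P2=[2,0,4,5,1,4](2)
Move 4: P1 pit2 -> P1=[3,2,0,1,4,7](2) P2=[3,0,4,5,1,4](2)
Move 5: P1 pit3 -> P1=[3,2,0,0,5,7](2) P2=[3,0,4,5,1,4](2)
Move 6: P2 pit3 -> P1=[4,3,0,0,5,7](2) P2=[3,0,4,0,2,5](3)
Move 7: P1 pit5 -> P1=[4,3,0,0,5,0](3) P2=[4,1,5,1,3,6](3)
Move 8: P2 pit1 -> P1=[4,3,0,0,5,0](3) P2=[4,0,6,1,3,6](3)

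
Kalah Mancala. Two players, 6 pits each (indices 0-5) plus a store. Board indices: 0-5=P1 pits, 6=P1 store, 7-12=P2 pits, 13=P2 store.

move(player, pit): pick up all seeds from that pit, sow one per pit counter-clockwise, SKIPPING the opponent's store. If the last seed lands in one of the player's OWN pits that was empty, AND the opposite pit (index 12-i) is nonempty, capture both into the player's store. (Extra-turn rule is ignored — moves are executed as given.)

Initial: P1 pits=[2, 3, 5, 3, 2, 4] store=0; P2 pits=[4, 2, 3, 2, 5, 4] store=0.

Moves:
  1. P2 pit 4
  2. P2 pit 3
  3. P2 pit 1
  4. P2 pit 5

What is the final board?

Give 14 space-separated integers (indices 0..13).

Answer: 4 5 1 4 3 4 0 4 0 4 0 1 0 9

Derivation:
Move 1: P2 pit4 -> P1=[3,4,6,3,2,4](0) P2=[4,2,3,2,0,5](1)
Move 2: P2 pit3 -> P1=[3,4,6,3,2,4](0) P2=[4,2,3,0,1,6](1)
Move 3: P2 pit1 -> P1=[3,4,0,3,2,4](0) P2=[4,0,4,0,1,6](8)
Move 4: P2 pit5 -> P1=[4,5,1,4,3,4](0) P2=[4,0,4,0,1,0](9)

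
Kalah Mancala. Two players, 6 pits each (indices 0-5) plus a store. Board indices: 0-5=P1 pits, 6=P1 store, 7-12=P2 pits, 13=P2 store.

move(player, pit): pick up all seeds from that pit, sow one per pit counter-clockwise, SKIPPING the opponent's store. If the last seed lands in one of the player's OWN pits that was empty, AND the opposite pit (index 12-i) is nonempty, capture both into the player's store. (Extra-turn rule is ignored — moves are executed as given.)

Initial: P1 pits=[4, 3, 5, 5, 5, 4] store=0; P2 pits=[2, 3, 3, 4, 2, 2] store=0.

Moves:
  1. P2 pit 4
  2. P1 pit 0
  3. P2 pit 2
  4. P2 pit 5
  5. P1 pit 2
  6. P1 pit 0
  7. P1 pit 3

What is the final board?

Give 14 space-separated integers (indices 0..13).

Move 1: P2 pit4 -> P1=[4,3,5,5,5,4](0) P2=[2,3,3,4,0,3](1)
Move 2: P1 pit0 -> P1=[0,4,6,6,6,4](0) P2=[2,3,3,4,0,3](1)
Move 3: P2 pit2 -> P1=[0,4,6,6,6,4](0) P2=[2,3,0,5,1,4](1)
Move 4: P2 pit5 -> P1=[1,5,7,6,6,4](0) P2=[2,3,0,5,1,0](2)
Move 5: P1 pit2 -> P1=[1,5,0,7,7,5](1) P2=[3,4,1,5,1,0](2)
Move 6: P1 pit0 -> P1=[0,6,0,7,7,5](1) P2=[3,4,1,5,1,0](2)
Move 7: P1 pit3 -> P1=[0,6,0,0,8,6](2) P2=[4,5,2,6,1,0](2)

Answer: 0 6 0 0 8 6 2 4 5 2 6 1 0 2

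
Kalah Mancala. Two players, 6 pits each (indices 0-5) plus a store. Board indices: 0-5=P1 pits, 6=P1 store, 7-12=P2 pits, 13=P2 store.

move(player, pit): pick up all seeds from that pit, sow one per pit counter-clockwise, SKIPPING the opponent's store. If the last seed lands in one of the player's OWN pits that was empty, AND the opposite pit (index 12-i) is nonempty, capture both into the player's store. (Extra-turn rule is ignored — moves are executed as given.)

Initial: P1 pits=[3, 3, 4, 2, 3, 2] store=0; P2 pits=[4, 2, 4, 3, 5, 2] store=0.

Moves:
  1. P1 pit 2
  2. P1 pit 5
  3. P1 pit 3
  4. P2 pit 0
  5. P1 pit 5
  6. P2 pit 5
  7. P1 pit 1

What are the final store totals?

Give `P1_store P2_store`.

Answer: 4 1

Derivation:
Move 1: P1 pit2 -> P1=[3,3,0,3,4,3](1) P2=[4,2,4,3,5,2](0)
Move 2: P1 pit5 -> P1=[3,3,0,3,4,0](2) P2=[5,3,4,3,5,2](0)
Move 3: P1 pit3 -> P1=[3,3,0,0,5,1](3) P2=[5,3,4,3,5,2](0)
Move 4: P2 pit0 -> P1=[3,3,0,0,5,1](3) P2=[0,4,5,4,6,3](0)
Move 5: P1 pit5 -> P1=[3,3,0,0,5,0](4) P2=[0,4,5,4,6,3](0)
Move 6: P2 pit5 -> P1=[4,4,0,0,5,0](4) P2=[0,4,5,4,6,0](1)
Move 7: P1 pit1 -> P1=[4,0,1,1,6,1](4) P2=[0,4,5,4,6,0](1)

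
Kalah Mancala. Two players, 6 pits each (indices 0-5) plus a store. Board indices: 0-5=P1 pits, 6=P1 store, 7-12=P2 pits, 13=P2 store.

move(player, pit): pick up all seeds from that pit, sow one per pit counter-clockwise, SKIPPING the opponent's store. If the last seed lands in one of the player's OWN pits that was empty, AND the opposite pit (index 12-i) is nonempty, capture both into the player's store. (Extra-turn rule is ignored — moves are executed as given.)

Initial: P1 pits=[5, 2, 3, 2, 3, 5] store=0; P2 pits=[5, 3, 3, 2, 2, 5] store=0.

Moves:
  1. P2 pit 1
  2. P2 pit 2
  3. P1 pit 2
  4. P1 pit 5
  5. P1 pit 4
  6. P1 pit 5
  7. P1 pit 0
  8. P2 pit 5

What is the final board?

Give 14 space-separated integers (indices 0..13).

Answer: 1 4 2 5 2 0 11 0 2 1 5 5 0 2

Derivation:
Move 1: P2 pit1 -> P1=[5,2,3,2,3,5](0) P2=[5,0,4,3,3,5](0)
Move 2: P2 pit2 -> P1=[5,2,3,2,3,5](0) P2=[5,0,0,4,4,6](1)
Move 3: P1 pit2 -> P1=[5,2,0,3,4,6](0) P2=[5,0,0,4,4,6](1)
Move 4: P1 pit5 -> P1=[5,2,0,3,4,0](1) P2=[6,1,1,5,5,6](1)
Move 5: P1 pit4 -> P1=[5,2,0,3,0,1](2) P2=[7,2,1,5,5,6](1)
Move 6: P1 pit5 -> P1=[5,2,0,3,0,0](3) P2=[7,2,1,5,5,6](1)
Move 7: P1 pit0 -> P1=[0,3,1,4,1,0](11) P2=[0,2,1,5,5,6](1)
Move 8: P2 pit5 -> P1=[1,4,2,5,2,0](11) P2=[0,2,1,5,5,0](2)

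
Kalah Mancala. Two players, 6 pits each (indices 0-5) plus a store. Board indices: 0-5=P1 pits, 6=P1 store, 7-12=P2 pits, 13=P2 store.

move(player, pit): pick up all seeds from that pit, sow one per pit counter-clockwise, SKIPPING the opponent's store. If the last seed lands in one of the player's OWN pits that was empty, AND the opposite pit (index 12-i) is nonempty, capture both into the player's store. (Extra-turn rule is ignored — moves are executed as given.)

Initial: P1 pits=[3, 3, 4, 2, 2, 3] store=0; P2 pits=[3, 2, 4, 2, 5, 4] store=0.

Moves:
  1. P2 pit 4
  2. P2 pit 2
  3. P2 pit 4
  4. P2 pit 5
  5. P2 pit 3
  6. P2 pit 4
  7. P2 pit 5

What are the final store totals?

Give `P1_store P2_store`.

Answer: 0 5

Derivation:
Move 1: P2 pit4 -> P1=[4,4,5,2,2,3](0) P2=[3,2,4,2,0,5](1)
Move 2: P2 pit2 -> P1=[4,4,5,2,2,3](0) P2=[3,2,0,3,1,6](2)
Move 3: P2 pit4 -> P1=[4,4,5,2,2,3](0) P2=[3,2,0,3,0,7](2)
Move 4: P2 pit5 -> P1=[5,5,6,3,3,4](0) P2=[3,2,0,3,0,0](3)
Move 5: P2 pit3 -> P1=[5,5,6,3,3,4](0) P2=[3,2,0,0,1,1](4)
Move 6: P2 pit4 -> P1=[5,5,6,3,3,4](0) P2=[3,2,0,0,0,2](4)
Move 7: P2 pit5 -> P1=[6,5,6,3,3,4](0) P2=[3,2,0,0,0,0](5)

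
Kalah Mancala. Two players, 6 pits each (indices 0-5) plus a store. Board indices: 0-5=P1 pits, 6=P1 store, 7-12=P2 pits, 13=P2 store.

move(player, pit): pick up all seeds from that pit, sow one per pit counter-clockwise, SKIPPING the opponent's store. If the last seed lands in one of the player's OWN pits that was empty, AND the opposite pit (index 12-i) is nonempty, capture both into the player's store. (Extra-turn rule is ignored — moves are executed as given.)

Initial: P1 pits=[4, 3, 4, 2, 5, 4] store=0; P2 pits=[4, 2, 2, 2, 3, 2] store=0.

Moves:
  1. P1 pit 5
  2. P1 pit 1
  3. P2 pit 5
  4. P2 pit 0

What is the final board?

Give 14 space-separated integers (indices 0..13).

Answer: 0 0 5 3 6 0 1 0 4 4 3 4 0 7

Derivation:
Move 1: P1 pit5 -> P1=[4,3,4,2,5,0](1) P2=[5,3,3,2,3,2](0)
Move 2: P1 pit1 -> P1=[4,0,5,3,6,0](1) P2=[5,3,3,2,3,2](0)
Move 3: P2 pit5 -> P1=[5,0,5,3,6,0](1) P2=[5,3,3,2,3,0](1)
Move 4: P2 pit0 -> P1=[0,0,5,3,6,0](1) P2=[0,4,4,3,4,0](7)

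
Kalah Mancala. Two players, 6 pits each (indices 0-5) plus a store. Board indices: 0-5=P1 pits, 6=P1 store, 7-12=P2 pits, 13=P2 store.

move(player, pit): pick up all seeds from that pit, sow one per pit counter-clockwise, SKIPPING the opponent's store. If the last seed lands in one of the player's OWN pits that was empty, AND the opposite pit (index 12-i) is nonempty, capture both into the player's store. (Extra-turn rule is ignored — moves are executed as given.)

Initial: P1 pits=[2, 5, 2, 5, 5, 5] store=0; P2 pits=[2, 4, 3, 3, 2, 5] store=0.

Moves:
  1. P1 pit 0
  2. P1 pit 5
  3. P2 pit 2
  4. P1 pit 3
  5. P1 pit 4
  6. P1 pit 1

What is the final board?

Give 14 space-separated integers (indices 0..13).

Answer: 0 0 4 1 1 3 4 6 7 1 6 3 6 1

Derivation:
Move 1: P1 pit0 -> P1=[0,6,3,5,5,5](0) P2=[2,4,3,3,2,5](0)
Move 2: P1 pit5 -> P1=[0,6,3,5,5,0](1) P2=[3,5,4,4,2,5](0)
Move 3: P2 pit2 -> P1=[0,6,3,5,5,0](1) P2=[3,5,0,5,3,6](1)
Move 4: P1 pit3 -> P1=[0,6,3,0,6,1](2) P2=[4,6,0,5,3,6](1)
Move 5: P1 pit4 -> P1=[0,6,3,0,0,2](3) P2=[5,7,1,6,3,6](1)
Move 6: P1 pit1 -> P1=[0,0,4,1,1,3](4) P2=[6,7,1,6,3,6](1)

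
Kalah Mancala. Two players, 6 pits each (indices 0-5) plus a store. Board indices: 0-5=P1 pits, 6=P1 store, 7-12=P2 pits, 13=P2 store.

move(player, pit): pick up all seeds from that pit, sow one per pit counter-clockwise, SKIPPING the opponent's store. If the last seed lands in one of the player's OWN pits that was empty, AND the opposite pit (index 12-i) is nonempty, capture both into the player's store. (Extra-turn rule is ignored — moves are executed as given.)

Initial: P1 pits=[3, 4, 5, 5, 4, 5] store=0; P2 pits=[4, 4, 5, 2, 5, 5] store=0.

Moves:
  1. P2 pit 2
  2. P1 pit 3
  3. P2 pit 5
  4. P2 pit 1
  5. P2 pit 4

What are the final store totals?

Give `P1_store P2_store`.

Answer: 1 4

Derivation:
Move 1: P2 pit2 -> P1=[4,4,5,5,4,5](0) P2=[4,4,0,3,6,6](1)
Move 2: P1 pit3 -> P1=[4,4,5,0,5,6](1) P2=[5,5,0,3,6,6](1)
Move 3: P2 pit5 -> P1=[5,5,6,1,6,6](1) P2=[5,5,0,3,6,0](2)
Move 4: P2 pit1 -> P1=[5,5,6,1,6,6](1) P2=[5,0,1,4,7,1](3)
Move 5: P2 pit4 -> P1=[6,6,7,2,7,6](1) P2=[5,0,1,4,0,2](4)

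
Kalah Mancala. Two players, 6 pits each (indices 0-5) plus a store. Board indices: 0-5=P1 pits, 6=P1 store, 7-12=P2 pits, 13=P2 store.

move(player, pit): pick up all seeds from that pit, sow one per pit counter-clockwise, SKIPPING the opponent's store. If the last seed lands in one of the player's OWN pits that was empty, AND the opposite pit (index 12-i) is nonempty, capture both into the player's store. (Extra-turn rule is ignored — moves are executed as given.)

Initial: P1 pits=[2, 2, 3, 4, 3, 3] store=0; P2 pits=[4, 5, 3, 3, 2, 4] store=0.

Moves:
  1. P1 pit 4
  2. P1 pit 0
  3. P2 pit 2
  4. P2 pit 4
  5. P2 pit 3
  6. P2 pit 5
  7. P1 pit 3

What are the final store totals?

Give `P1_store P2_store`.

Answer: 2 3

Derivation:
Move 1: P1 pit4 -> P1=[2,2,3,4,0,4](1) P2=[5,5,3,3,2,4](0)
Move 2: P1 pit0 -> P1=[0,3,4,4,0,4](1) P2=[5,5,3,3,2,4](0)
Move 3: P2 pit2 -> P1=[0,3,4,4,0,4](1) P2=[5,5,0,4,3,5](0)
Move 4: P2 pit4 -> P1=[1,3,4,4,0,4](1) P2=[5,5,0,4,0,6](1)
Move 5: P2 pit3 -> P1=[2,3,4,4,0,4](1) P2=[5,5,0,0,1,7](2)
Move 6: P2 pit5 -> P1=[3,4,5,5,1,5](1) P2=[5,5,0,0,1,0](3)
Move 7: P1 pit3 -> P1=[3,4,5,0,2,6](2) P2=[6,6,0,0,1,0](3)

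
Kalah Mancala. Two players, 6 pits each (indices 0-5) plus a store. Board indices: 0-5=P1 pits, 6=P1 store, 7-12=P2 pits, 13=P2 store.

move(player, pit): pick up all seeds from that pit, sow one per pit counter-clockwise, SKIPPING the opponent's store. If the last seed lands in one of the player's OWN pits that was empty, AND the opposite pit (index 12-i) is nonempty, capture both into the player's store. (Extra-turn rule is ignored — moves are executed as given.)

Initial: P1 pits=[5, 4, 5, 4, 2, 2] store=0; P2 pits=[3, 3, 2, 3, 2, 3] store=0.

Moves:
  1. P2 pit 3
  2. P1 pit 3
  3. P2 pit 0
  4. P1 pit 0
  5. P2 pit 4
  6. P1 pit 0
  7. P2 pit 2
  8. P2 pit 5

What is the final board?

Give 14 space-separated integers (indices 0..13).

Answer: 1 8 7 2 5 4 1 0 4 0 2 1 0 3

Derivation:
Move 1: P2 pit3 -> P1=[5,4,5,4,2,2](0) P2=[3,3,2,0,3,4](1)
Move 2: P1 pit3 -> P1=[5,4,5,0,3,3](1) P2=[4,3,2,0,3,4](1)
Move 3: P2 pit0 -> P1=[5,4,5,0,3,3](1) P2=[0,4,3,1,4,4](1)
Move 4: P1 pit0 -> P1=[0,5,6,1,4,4](1) P2=[0,4,3,1,4,4](1)
Move 5: P2 pit4 -> P1=[1,6,6,1,4,4](1) P2=[0,4,3,1,0,5](2)
Move 6: P1 pit0 -> P1=[0,7,6,1,4,4](1) P2=[0,4,3,1,0,5](2)
Move 7: P2 pit2 -> P1=[0,7,6,1,4,4](1) P2=[0,4,0,2,1,6](2)
Move 8: P2 pit5 -> P1=[1,8,7,2,5,4](1) P2=[0,4,0,2,1,0](3)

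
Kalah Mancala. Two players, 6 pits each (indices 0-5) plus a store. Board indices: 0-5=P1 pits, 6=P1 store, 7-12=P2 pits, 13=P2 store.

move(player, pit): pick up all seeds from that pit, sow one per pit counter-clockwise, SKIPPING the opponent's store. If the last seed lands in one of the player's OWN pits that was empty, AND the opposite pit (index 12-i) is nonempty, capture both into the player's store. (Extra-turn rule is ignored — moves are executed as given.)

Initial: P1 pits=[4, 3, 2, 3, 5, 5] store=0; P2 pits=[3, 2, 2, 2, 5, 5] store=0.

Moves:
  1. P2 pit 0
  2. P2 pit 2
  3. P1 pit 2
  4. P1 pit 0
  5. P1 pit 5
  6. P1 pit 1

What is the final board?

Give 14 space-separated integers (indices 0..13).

Answer: 0 0 2 6 8 0 3 0 4 1 5 6 6 0

Derivation:
Move 1: P2 pit0 -> P1=[4,3,2,3,5,5](0) P2=[0,3,3,3,5,5](0)
Move 2: P2 pit2 -> P1=[4,3,2,3,5,5](0) P2=[0,3,0,4,6,6](0)
Move 3: P1 pit2 -> P1=[4,3,0,4,6,5](0) P2=[0,3,0,4,6,6](0)
Move 4: P1 pit0 -> P1=[0,4,1,5,7,5](0) P2=[0,3,0,4,6,6](0)
Move 5: P1 pit5 -> P1=[0,4,1,5,7,0](1) P2=[1,4,1,5,6,6](0)
Move 6: P1 pit1 -> P1=[0,0,2,6,8,0](3) P2=[0,4,1,5,6,6](0)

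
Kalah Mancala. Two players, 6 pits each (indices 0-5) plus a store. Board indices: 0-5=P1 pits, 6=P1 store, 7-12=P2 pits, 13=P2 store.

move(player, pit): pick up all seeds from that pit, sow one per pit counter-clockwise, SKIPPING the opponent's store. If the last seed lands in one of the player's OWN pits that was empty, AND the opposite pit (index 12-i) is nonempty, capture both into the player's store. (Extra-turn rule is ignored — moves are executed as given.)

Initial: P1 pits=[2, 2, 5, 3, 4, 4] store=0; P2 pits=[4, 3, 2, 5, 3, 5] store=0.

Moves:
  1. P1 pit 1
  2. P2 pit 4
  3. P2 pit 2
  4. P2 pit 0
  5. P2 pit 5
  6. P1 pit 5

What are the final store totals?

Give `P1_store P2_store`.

Move 1: P1 pit1 -> P1=[2,0,6,4,4,4](0) P2=[4,3,2,5,3,5](0)
Move 2: P2 pit4 -> P1=[3,0,6,4,4,4](0) P2=[4,3,2,5,0,6](1)
Move 3: P2 pit2 -> P1=[3,0,6,4,4,4](0) P2=[4,3,0,6,1,6](1)
Move 4: P2 pit0 -> P1=[3,0,6,4,4,4](0) P2=[0,4,1,7,2,6](1)
Move 5: P2 pit5 -> P1=[4,1,7,5,5,4](0) P2=[0,4,1,7,2,0](2)
Move 6: P1 pit5 -> P1=[4,1,7,5,5,0](1) P2=[1,5,2,7,2,0](2)

Answer: 1 2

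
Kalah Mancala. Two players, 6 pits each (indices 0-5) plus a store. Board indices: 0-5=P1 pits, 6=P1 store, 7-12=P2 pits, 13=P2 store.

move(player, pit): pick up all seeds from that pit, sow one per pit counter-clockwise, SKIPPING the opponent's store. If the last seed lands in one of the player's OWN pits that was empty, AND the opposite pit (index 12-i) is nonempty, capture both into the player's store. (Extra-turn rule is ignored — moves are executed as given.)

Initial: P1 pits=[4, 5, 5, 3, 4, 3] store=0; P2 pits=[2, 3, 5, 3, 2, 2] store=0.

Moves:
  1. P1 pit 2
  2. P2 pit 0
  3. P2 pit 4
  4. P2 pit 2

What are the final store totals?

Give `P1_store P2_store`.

Move 1: P1 pit2 -> P1=[4,5,0,4,5,4](1) P2=[3,3,5,3,2,2](0)
Move 2: P2 pit0 -> P1=[4,5,0,4,5,4](1) P2=[0,4,6,4,2,2](0)
Move 3: P2 pit4 -> P1=[4,5,0,4,5,4](1) P2=[0,4,6,4,0,3](1)
Move 4: P2 pit2 -> P1=[5,6,0,4,5,4](1) P2=[0,4,0,5,1,4](2)

Answer: 1 2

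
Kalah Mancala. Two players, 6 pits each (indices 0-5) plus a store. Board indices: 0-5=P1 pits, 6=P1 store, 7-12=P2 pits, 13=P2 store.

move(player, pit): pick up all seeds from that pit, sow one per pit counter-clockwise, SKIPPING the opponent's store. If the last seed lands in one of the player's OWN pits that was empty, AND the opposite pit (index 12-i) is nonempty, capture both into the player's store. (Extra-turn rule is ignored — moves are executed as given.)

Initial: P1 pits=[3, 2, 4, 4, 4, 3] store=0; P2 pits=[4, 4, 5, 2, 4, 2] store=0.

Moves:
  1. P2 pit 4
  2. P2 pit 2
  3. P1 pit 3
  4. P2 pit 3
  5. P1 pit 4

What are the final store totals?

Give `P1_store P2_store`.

Move 1: P2 pit4 -> P1=[4,3,4,4,4,3](0) P2=[4,4,5,2,0,3](1)
Move 2: P2 pit2 -> P1=[5,3,4,4,4,3](0) P2=[4,4,0,3,1,4](2)
Move 3: P1 pit3 -> P1=[5,3,4,0,5,4](1) P2=[5,4,0,3,1,4](2)
Move 4: P2 pit3 -> P1=[5,3,4,0,5,4](1) P2=[5,4,0,0,2,5](3)
Move 5: P1 pit4 -> P1=[5,3,4,0,0,5](2) P2=[6,5,1,0,2,5](3)

Answer: 2 3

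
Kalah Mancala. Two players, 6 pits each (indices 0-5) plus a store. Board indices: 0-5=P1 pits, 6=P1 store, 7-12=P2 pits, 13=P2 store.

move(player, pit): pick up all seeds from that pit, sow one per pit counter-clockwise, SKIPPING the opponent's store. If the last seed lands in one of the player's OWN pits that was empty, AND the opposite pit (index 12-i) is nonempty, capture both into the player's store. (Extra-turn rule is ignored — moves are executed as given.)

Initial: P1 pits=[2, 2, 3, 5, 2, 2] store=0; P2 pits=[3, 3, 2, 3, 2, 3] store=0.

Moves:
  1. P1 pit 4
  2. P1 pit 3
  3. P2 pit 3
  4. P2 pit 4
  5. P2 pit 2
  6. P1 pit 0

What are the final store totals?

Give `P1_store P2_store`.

Answer: 2 5

Derivation:
Move 1: P1 pit4 -> P1=[2,2,3,5,0,3](1) P2=[3,3,2,3,2,3](0)
Move 2: P1 pit3 -> P1=[2,2,3,0,1,4](2) P2=[4,4,2,3,2,3](0)
Move 3: P2 pit3 -> P1=[2,2,3,0,1,4](2) P2=[4,4,2,0,3,4](1)
Move 4: P2 pit4 -> P1=[3,2,3,0,1,4](2) P2=[4,4,2,0,0,5](2)
Move 5: P2 pit2 -> P1=[3,0,3,0,1,4](2) P2=[4,4,0,1,0,5](5)
Move 6: P1 pit0 -> P1=[0,1,4,1,1,4](2) P2=[4,4,0,1,0,5](5)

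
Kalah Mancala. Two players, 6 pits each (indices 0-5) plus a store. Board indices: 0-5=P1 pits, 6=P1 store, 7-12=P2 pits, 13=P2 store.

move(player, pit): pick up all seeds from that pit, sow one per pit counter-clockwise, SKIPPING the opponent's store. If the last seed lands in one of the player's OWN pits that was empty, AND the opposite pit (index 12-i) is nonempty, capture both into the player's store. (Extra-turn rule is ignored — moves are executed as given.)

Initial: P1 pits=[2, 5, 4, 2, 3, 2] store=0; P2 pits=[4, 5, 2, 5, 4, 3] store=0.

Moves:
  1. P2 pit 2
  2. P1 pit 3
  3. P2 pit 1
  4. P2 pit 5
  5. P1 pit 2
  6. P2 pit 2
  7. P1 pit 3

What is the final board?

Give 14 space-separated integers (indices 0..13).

Answer: 3 6 0 0 6 4 1 5 0 0 8 6 0 2

Derivation:
Move 1: P2 pit2 -> P1=[2,5,4,2,3,2](0) P2=[4,5,0,6,5,3](0)
Move 2: P1 pit3 -> P1=[2,5,4,0,4,3](0) P2=[4,5,0,6,5,3](0)
Move 3: P2 pit1 -> P1=[2,5,4,0,4,3](0) P2=[4,0,1,7,6,4](1)
Move 4: P2 pit5 -> P1=[3,6,5,0,4,3](0) P2=[4,0,1,7,6,0](2)
Move 5: P1 pit2 -> P1=[3,6,0,1,5,4](1) P2=[5,0,1,7,6,0](2)
Move 6: P2 pit2 -> P1=[3,6,0,1,5,4](1) P2=[5,0,0,8,6,0](2)
Move 7: P1 pit3 -> P1=[3,6,0,0,6,4](1) P2=[5,0,0,8,6,0](2)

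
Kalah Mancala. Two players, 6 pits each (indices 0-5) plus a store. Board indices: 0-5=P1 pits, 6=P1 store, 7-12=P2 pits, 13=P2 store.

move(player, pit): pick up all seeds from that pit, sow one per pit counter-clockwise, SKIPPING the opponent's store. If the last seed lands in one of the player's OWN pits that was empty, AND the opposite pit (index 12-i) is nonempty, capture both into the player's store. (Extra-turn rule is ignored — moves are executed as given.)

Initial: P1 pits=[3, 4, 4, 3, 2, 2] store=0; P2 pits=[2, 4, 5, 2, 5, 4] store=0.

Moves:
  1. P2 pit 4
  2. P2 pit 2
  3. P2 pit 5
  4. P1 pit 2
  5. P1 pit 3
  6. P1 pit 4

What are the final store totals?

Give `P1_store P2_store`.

Answer: 3 3

Derivation:
Move 1: P2 pit4 -> P1=[4,5,5,3,2,2](0) P2=[2,4,5,2,0,5](1)
Move 2: P2 pit2 -> P1=[5,5,5,3,2,2](0) P2=[2,4,0,3,1,6](2)
Move 3: P2 pit5 -> P1=[6,6,6,4,3,2](0) P2=[2,4,0,3,1,0](3)
Move 4: P1 pit2 -> P1=[6,6,0,5,4,3](1) P2=[3,5,0,3,1,0](3)
Move 5: P1 pit3 -> P1=[6,6,0,0,5,4](2) P2=[4,6,0,3,1,0](3)
Move 6: P1 pit4 -> P1=[6,6,0,0,0,5](3) P2=[5,7,1,3,1,0](3)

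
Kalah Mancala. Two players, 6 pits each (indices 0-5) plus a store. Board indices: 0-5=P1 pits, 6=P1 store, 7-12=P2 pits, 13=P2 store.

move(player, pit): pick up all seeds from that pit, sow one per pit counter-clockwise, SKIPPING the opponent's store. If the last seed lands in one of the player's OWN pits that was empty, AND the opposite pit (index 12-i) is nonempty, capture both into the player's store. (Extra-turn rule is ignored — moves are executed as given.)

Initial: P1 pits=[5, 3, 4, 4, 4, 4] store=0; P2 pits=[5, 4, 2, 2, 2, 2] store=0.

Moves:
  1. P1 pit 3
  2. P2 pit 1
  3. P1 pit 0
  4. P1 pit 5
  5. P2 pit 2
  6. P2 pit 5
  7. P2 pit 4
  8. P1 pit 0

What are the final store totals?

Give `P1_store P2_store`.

Answer: 2 3

Derivation:
Move 1: P1 pit3 -> P1=[5,3,4,0,5,5](1) P2=[6,4,2,2,2,2](0)
Move 2: P2 pit1 -> P1=[5,3,4,0,5,5](1) P2=[6,0,3,3,3,3](0)
Move 3: P1 pit0 -> P1=[0,4,5,1,6,6](1) P2=[6,0,3,3,3,3](0)
Move 4: P1 pit5 -> P1=[0,4,5,1,6,0](2) P2=[7,1,4,4,4,3](0)
Move 5: P2 pit2 -> P1=[0,4,5,1,6,0](2) P2=[7,1,0,5,5,4](1)
Move 6: P2 pit5 -> P1=[1,5,6,1,6,0](2) P2=[7,1,0,5,5,0](2)
Move 7: P2 pit4 -> P1=[2,6,7,1,6,0](2) P2=[7,1,0,5,0,1](3)
Move 8: P1 pit0 -> P1=[0,7,8,1,6,0](2) P2=[7,1,0,5,0,1](3)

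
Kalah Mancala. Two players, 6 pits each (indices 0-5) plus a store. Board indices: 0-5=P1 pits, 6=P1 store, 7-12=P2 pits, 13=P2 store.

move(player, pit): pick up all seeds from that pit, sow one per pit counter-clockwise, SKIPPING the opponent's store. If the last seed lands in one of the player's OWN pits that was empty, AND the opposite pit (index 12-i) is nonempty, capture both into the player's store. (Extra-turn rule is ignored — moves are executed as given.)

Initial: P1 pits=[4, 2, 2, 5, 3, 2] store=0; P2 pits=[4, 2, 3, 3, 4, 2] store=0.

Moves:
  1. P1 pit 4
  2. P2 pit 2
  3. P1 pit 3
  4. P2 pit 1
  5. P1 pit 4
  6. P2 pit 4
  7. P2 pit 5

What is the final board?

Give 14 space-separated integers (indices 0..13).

Move 1: P1 pit4 -> P1=[4,2,2,5,0,3](1) P2=[5,2,3,3,4,2](0)
Move 2: P2 pit2 -> P1=[4,2,2,5,0,3](1) P2=[5,2,0,4,5,3](0)
Move 3: P1 pit3 -> P1=[4,2,2,0,1,4](2) P2=[6,3,0,4,5,3](0)
Move 4: P2 pit1 -> P1=[4,2,2,0,1,4](2) P2=[6,0,1,5,6,3](0)
Move 5: P1 pit4 -> P1=[4,2,2,0,0,5](2) P2=[6,0,1,5,6,3](0)
Move 6: P2 pit4 -> P1=[5,3,3,1,0,5](2) P2=[6,0,1,5,0,4](1)
Move 7: P2 pit5 -> P1=[6,4,4,1,0,5](2) P2=[6,0,1,5,0,0](2)

Answer: 6 4 4 1 0 5 2 6 0 1 5 0 0 2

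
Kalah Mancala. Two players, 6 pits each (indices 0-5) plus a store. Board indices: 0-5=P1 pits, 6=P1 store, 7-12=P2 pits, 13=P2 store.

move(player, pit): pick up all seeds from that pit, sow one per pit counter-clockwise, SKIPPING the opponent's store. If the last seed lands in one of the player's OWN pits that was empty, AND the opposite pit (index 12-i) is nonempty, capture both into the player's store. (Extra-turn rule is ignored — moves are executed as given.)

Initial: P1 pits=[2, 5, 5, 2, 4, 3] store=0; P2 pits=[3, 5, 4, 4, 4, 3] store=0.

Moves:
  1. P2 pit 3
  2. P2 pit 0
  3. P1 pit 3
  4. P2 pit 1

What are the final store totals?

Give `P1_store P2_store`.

Answer: 0 8

Derivation:
Move 1: P2 pit3 -> P1=[3,5,5,2,4,3](0) P2=[3,5,4,0,5,4](1)
Move 2: P2 pit0 -> P1=[3,5,0,2,4,3](0) P2=[0,6,5,0,5,4](7)
Move 3: P1 pit3 -> P1=[3,5,0,0,5,4](0) P2=[0,6,5,0,5,4](7)
Move 4: P2 pit1 -> P1=[4,5,0,0,5,4](0) P2=[0,0,6,1,6,5](8)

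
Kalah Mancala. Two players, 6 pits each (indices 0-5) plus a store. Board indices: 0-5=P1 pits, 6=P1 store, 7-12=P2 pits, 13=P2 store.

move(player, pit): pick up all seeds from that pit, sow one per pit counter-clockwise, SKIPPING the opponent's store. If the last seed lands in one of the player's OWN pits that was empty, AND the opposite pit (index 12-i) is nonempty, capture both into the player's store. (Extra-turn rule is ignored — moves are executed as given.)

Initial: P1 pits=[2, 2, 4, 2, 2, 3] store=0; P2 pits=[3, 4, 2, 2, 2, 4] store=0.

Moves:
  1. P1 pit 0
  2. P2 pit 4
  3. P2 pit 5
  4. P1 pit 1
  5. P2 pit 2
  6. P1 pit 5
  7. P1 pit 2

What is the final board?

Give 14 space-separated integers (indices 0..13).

Move 1: P1 pit0 -> P1=[0,3,5,2,2,3](0) P2=[3,4,2,2,2,4](0)
Move 2: P2 pit4 -> P1=[0,3,5,2,2,3](0) P2=[3,4,2,2,0,5](1)
Move 3: P2 pit5 -> P1=[1,4,6,3,2,3](0) P2=[3,4,2,2,0,0](2)
Move 4: P1 pit1 -> P1=[1,0,7,4,3,4](0) P2=[3,4,2,2,0,0](2)
Move 5: P2 pit2 -> P1=[1,0,7,4,3,4](0) P2=[3,4,0,3,1,0](2)
Move 6: P1 pit5 -> P1=[1,0,7,4,3,0](1) P2=[4,5,1,3,1,0](2)
Move 7: P1 pit2 -> P1=[1,0,0,5,4,1](2) P2=[5,6,2,3,1,0](2)

Answer: 1 0 0 5 4 1 2 5 6 2 3 1 0 2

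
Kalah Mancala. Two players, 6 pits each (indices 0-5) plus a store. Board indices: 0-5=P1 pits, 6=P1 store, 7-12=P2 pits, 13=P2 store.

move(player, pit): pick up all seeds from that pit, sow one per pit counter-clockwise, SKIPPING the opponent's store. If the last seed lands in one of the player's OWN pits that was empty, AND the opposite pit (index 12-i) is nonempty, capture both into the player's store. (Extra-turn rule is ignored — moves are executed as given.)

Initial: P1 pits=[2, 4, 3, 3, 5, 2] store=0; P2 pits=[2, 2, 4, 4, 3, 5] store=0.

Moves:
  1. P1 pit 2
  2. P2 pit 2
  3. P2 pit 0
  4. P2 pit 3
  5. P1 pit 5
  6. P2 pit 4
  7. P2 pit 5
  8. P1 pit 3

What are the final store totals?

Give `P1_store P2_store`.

Move 1: P1 pit2 -> P1=[2,4,0,4,6,3](0) P2=[2,2,4,4,3,5](0)
Move 2: P2 pit2 -> P1=[2,4,0,4,6,3](0) P2=[2,2,0,5,4,6](1)
Move 3: P2 pit0 -> P1=[2,4,0,0,6,3](0) P2=[0,3,0,5,4,6](6)
Move 4: P2 pit3 -> P1=[3,5,0,0,6,3](0) P2=[0,3,0,0,5,7](7)
Move 5: P1 pit5 -> P1=[3,5,0,0,6,0](1) P2=[1,4,0,0,5,7](7)
Move 6: P2 pit4 -> P1=[4,6,1,0,6,0](1) P2=[1,4,0,0,0,8](8)
Move 7: P2 pit5 -> P1=[5,7,2,1,7,1](1) P2=[2,4,0,0,0,0](9)
Move 8: P1 pit3 -> P1=[5,7,2,0,8,1](1) P2=[2,4,0,0,0,0](9)

Answer: 1 9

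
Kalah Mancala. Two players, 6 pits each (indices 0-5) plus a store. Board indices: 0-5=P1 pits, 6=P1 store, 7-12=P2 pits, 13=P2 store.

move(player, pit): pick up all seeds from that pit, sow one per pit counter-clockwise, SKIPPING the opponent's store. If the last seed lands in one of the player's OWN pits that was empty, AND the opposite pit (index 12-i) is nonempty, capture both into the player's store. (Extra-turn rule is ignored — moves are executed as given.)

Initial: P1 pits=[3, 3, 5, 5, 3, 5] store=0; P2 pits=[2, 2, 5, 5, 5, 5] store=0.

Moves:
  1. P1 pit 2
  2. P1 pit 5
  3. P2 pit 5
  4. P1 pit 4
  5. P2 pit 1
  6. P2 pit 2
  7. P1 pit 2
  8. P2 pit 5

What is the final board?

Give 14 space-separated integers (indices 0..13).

Answer: 1 5 0 8 1 1 3 5 0 0 8 8 0 8

Derivation:
Move 1: P1 pit2 -> P1=[3,3,0,6,4,6](1) P2=[3,2,5,5,5,5](0)
Move 2: P1 pit5 -> P1=[3,3,0,6,4,0](2) P2=[4,3,6,6,6,5](0)
Move 3: P2 pit5 -> P1=[4,4,1,7,4,0](2) P2=[4,3,6,6,6,0](1)
Move 4: P1 pit4 -> P1=[4,4,1,7,0,1](3) P2=[5,4,6,6,6,0](1)
Move 5: P2 pit1 -> P1=[0,4,1,7,0,1](3) P2=[5,0,7,7,7,0](6)
Move 6: P2 pit2 -> P1=[1,5,2,7,0,1](3) P2=[5,0,0,8,8,1](7)
Move 7: P1 pit2 -> P1=[1,5,0,8,1,1](3) P2=[5,0,0,8,8,1](7)
Move 8: P2 pit5 -> P1=[1,5,0,8,1,1](3) P2=[5,0,0,8,8,0](8)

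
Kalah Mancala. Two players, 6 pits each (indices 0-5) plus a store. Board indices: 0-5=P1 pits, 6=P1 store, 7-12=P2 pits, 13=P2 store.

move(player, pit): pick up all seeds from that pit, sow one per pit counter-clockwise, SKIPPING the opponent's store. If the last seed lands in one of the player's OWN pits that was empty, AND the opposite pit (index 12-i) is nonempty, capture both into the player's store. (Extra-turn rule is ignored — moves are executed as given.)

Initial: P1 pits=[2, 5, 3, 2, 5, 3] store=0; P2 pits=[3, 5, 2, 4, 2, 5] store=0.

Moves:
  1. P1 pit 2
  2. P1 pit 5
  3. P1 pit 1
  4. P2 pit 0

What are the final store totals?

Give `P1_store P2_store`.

Answer: 2 0

Derivation:
Move 1: P1 pit2 -> P1=[2,5,0,3,6,4](0) P2=[3,5,2,4,2,5](0)
Move 2: P1 pit5 -> P1=[2,5,0,3,6,0](1) P2=[4,6,3,4,2,5](0)
Move 3: P1 pit1 -> P1=[2,0,1,4,7,1](2) P2=[4,6,3,4,2,5](0)
Move 4: P2 pit0 -> P1=[2,0,1,4,7,1](2) P2=[0,7,4,5,3,5](0)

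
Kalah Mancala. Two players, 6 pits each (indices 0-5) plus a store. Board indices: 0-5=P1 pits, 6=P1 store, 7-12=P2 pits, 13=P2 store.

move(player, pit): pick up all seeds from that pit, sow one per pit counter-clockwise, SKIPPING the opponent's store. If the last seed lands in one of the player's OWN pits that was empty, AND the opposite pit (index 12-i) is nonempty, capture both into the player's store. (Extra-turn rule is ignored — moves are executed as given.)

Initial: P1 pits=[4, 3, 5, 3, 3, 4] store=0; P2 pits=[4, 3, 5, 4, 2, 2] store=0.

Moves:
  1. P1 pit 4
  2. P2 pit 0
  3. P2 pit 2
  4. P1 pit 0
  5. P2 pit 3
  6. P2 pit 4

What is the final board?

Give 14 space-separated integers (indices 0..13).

Answer: 2 7 8 4 1 6 1 0 4 0 0 0 6 3

Derivation:
Move 1: P1 pit4 -> P1=[4,3,5,3,0,5](1) P2=[5,3,5,4,2,2](0)
Move 2: P2 pit0 -> P1=[4,3,5,3,0,5](1) P2=[0,4,6,5,3,3](0)
Move 3: P2 pit2 -> P1=[5,4,5,3,0,5](1) P2=[0,4,0,6,4,4](1)
Move 4: P1 pit0 -> P1=[0,5,6,4,1,6](1) P2=[0,4,0,6,4,4](1)
Move 5: P2 pit3 -> P1=[1,6,7,4,1,6](1) P2=[0,4,0,0,5,5](2)
Move 6: P2 pit4 -> P1=[2,7,8,4,1,6](1) P2=[0,4,0,0,0,6](3)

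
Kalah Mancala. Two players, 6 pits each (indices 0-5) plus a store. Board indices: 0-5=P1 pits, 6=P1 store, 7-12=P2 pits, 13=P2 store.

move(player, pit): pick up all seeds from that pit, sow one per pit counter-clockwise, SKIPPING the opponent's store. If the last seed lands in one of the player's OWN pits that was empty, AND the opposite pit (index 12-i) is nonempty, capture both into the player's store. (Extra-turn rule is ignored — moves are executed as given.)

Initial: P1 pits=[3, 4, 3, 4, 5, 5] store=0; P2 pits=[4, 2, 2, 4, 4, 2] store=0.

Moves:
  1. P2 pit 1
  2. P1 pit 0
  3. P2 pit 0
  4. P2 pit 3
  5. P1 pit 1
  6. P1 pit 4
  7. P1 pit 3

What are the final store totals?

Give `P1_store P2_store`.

Move 1: P2 pit1 -> P1=[3,4,3,4,5,5](0) P2=[4,0,3,5,4,2](0)
Move 2: P1 pit0 -> P1=[0,5,4,5,5,5](0) P2=[4,0,3,5,4,2](0)
Move 3: P2 pit0 -> P1=[0,5,4,5,5,5](0) P2=[0,1,4,6,5,2](0)
Move 4: P2 pit3 -> P1=[1,6,5,5,5,5](0) P2=[0,1,4,0,6,3](1)
Move 5: P1 pit1 -> P1=[1,0,6,6,6,6](1) P2=[1,1,4,0,6,3](1)
Move 6: P1 pit4 -> P1=[1,0,6,6,0,7](2) P2=[2,2,5,1,6,3](1)
Move 7: P1 pit3 -> P1=[1,0,6,0,1,8](3) P2=[3,3,6,1,6,3](1)

Answer: 3 1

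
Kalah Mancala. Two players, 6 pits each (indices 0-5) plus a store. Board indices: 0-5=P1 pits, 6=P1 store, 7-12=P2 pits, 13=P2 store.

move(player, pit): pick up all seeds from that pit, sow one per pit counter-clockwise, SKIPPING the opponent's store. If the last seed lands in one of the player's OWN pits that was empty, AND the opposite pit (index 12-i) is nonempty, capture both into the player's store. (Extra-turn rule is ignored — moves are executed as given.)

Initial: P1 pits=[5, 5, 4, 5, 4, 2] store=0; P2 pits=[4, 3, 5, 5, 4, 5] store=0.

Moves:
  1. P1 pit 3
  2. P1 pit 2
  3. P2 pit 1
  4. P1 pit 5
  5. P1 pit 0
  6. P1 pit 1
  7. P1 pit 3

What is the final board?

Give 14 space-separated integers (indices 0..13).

Move 1: P1 pit3 -> P1=[5,5,4,0,5,3](1) P2=[5,4,5,5,4,5](0)
Move 2: P1 pit2 -> P1=[5,5,0,1,6,4](2) P2=[5,4,5,5,4,5](0)
Move 3: P2 pit1 -> P1=[5,5,0,1,6,4](2) P2=[5,0,6,6,5,6](0)
Move 4: P1 pit5 -> P1=[5,5,0,1,6,0](3) P2=[6,1,7,6,5,6](0)
Move 5: P1 pit0 -> P1=[0,6,1,2,7,0](10) P2=[0,1,7,6,5,6](0)
Move 6: P1 pit1 -> P1=[0,0,2,3,8,1](11) P2=[1,1,7,6,5,6](0)
Move 7: P1 pit3 -> P1=[0,0,2,0,9,2](12) P2=[1,1,7,6,5,6](0)

Answer: 0 0 2 0 9 2 12 1 1 7 6 5 6 0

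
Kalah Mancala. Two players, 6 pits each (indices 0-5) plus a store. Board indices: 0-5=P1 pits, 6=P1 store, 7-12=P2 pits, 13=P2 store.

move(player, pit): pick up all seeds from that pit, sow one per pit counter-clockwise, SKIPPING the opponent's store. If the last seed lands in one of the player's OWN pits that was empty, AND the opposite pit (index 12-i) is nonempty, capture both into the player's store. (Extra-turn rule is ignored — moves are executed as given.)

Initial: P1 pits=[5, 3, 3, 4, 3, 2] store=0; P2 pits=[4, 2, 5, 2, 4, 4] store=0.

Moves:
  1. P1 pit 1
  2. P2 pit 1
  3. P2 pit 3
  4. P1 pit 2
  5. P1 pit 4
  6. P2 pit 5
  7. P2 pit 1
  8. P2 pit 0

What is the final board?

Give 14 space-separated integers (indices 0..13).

Move 1: P1 pit1 -> P1=[5,0,4,5,4,2](0) P2=[4,2,5,2,4,4](0)
Move 2: P2 pit1 -> P1=[5,0,4,5,4,2](0) P2=[4,0,6,3,4,4](0)
Move 3: P2 pit3 -> P1=[5,0,4,5,4,2](0) P2=[4,0,6,0,5,5](1)
Move 4: P1 pit2 -> P1=[5,0,0,6,5,3](1) P2=[4,0,6,0,5,5](1)
Move 5: P1 pit4 -> P1=[5,0,0,6,0,4](2) P2=[5,1,7,0,5,5](1)
Move 6: P2 pit5 -> P1=[6,1,1,7,0,4](2) P2=[5,1,7,0,5,0](2)
Move 7: P2 pit1 -> P1=[6,1,1,7,0,4](2) P2=[5,0,8,0,5,0](2)
Move 8: P2 pit0 -> P1=[0,1,1,7,0,4](2) P2=[0,1,9,1,6,0](9)

Answer: 0 1 1 7 0 4 2 0 1 9 1 6 0 9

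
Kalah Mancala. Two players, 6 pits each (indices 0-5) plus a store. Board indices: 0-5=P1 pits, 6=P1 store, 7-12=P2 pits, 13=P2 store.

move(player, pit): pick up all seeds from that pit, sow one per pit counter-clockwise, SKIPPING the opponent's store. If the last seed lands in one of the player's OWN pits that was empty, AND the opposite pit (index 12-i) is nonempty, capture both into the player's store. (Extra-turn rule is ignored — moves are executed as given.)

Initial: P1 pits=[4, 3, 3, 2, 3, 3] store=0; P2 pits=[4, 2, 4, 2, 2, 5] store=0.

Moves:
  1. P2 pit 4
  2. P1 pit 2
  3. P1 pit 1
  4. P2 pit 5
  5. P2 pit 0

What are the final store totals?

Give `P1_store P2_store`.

Move 1: P2 pit4 -> P1=[4,3,3,2,3,3](0) P2=[4,2,4,2,0,6](1)
Move 2: P1 pit2 -> P1=[4,3,0,3,4,4](0) P2=[4,2,4,2,0,6](1)
Move 3: P1 pit1 -> P1=[4,0,1,4,5,4](0) P2=[4,2,4,2,0,6](1)
Move 4: P2 pit5 -> P1=[5,1,2,5,6,4](0) P2=[4,2,4,2,0,0](2)
Move 5: P2 pit0 -> P1=[5,0,2,5,6,4](0) P2=[0,3,5,3,0,0](4)

Answer: 0 4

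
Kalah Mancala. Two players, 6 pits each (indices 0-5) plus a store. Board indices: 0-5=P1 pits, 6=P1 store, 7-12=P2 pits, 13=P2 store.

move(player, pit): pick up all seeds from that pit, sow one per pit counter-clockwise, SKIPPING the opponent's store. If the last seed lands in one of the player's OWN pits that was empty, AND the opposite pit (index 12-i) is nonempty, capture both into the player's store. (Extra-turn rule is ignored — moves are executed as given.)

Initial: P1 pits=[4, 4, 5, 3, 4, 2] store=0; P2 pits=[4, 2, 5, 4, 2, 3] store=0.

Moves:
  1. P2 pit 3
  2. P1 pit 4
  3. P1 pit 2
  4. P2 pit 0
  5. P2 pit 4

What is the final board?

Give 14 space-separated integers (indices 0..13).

Move 1: P2 pit3 -> P1=[5,4,5,3,4,2](0) P2=[4,2,5,0,3,4](1)
Move 2: P1 pit4 -> P1=[5,4,5,3,0,3](1) P2=[5,3,5,0,3,4](1)
Move 3: P1 pit2 -> P1=[5,4,0,4,1,4](2) P2=[6,3,5,0,3,4](1)
Move 4: P2 pit0 -> P1=[5,4,0,4,1,4](2) P2=[0,4,6,1,4,5](2)
Move 5: P2 pit4 -> P1=[6,5,0,4,1,4](2) P2=[0,4,6,1,0,6](3)

Answer: 6 5 0 4 1 4 2 0 4 6 1 0 6 3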